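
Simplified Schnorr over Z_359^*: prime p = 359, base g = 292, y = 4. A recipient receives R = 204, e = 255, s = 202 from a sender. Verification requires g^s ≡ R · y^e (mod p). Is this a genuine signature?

g^s mod p:
292^2 = 85264 ≡ 181
292^4 ≡ 181^2 = 32761 ≡ 92
292^8 ≡ 92^2 = 8464 ≡ 207
292^16 ≡ 207^2 = 42849 ≡ 128
292^32 ≡ 128^2 = 16384 ≡ 229
292^64 ≡ 229^2 = 52441 ≡ 27
292^128 ≡ 27^2 = 729 ≡ 11
202 = 128 + 64 + 8 + 2, so 292^202 ≡ 11·27·207·181 ≡ 135 (mod 359)
R · y^e mod p:
4^2 = 16
4^4 ≡ 16^2 = 256
4^8 ≡ 256^2 = 65536 ≡ 198
4^16 ≡ 198^2 = 39204 ≡ 73
4^32 ≡ 73^2 = 5329 ≡ 303
4^64 ≡ 303^2 = 91809 ≡ 264
4^128 ≡ 264^2 = 69696 ≡ 50
255 = 128 + 64 + 32 + 16 + 8 + 4 + 2 + 1, so 4^255 ≡ 50·264·303·73·198·256·16·4 ≡ 266 (mod 359)
204·266 = 54264 ≡ 55 (mod 359)
135 ≠ 55; the check fails.

forged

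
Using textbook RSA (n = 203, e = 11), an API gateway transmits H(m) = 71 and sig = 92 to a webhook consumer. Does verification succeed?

passes

Squares mod 203: sig^1≡92, sig^2≡141, sig^4≡190, sig^8≡169
11 = 8 + 2 + 1, so sig^11 ≡ 169·141·92 ≡ 71 (mod 203)
71 = H(m), so the signature checks out.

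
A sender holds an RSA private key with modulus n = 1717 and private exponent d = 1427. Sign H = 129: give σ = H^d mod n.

H^2 ≡ 129^2 = 16641 ≡ 1188
H^4 ≡ 1188^2 = 1411344 ≡ 1687
H^8 ≡ 1687^2 = 2845969 ≡ 900
H^16 ≡ 900^2 = 810000 ≡ 1293
H^32 ≡ 1293^2 = 1671849 ≡ 1208
H^64 ≡ 1208^2 = 1459264 ≡ 1531
H^128 ≡ 1531^2 = 2343961 ≡ 256
H^256 ≡ 256^2 = 65536 ≡ 290
H^512 ≡ 290^2 = 84100 ≡ 1684
H^1024 ≡ 1684^2 = 2835856 ≡ 1089
1427 = 1024 + 256 + 128 + 16 + 2 + 1, so H^1427 ≡ 1089·290·256·1293·1188·129 ≡ 745 (mod 1717)

745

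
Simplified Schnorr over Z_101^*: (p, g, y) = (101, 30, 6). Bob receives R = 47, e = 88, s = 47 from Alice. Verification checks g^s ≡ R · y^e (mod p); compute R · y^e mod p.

6^2 = 36
6^4 ≡ 36^2 = 1296 ≡ 84
6^8 ≡ 84^2 = 7056 ≡ 87
6^16 ≡ 87^2 = 7569 ≡ 95
6^32 ≡ 95^2 = 9025 ≡ 36
6^64 ≡ 36^2 = 1296 ≡ 84
88 = 64 + 16 + 8, so 6^88 ≡ 84·95·87 ≡ 87 (mod 101)
R · y^e ≡ 47·87 = 4089 ≡ 49 (mod 101)

49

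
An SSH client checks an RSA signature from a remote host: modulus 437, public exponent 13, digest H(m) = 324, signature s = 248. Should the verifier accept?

s^2 ≡ 248^2 = 61504 ≡ 324
s^4 ≡ 324^2 = 104976 ≡ 96
s^8 ≡ 96^2 = 9216 ≡ 39
13 = 8 + 4 + 1, so s^13 ≡ 39·96·248 ≡ 324 (mod 437)
s^13 mod 437 = 324 matches H(m).

accept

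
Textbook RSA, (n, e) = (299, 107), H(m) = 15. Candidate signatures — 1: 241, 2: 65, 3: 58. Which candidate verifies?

Candidate 1: Squares mod 299: 241^1≡241, 241^2≡75, 241^4≡243, 241^8≡146, 241^16≡87, 241^32≡94, 241^64≡165; 107 = 64 + 32 + 8 + 2 + 1, so 241^107 ≡ 165·94·146·75·241 ≡ 15 (mod 299)
  → matches H(m) = 15
Candidate 2: Squares mod 299: 65^1≡65, 65^2≡39, 65^4≡26, 65^8≡78, 65^16≡104, 65^32≡52, 65^64≡13; 107 = 64 + 32 + 8 + 2 + 1, so 65^107 ≡ 13·52·78·39·65 ≡ 221 (mod 299)
Candidate 3: Squares mod 299: 58^1≡58, 58^2≡75, 58^4≡243, 58^8≡146, 58^16≡87, 58^32≡94, 58^64≡165; 107 = 64 + 32 + 8 + 2 + 1, so 58^107 ≡ 165·94·146·75·58 ≡ 284 (mod 299)

1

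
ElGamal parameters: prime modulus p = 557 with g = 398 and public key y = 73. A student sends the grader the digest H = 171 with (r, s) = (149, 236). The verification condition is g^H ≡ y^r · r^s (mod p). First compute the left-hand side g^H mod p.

171

398^2 = 158404 ≡ 216
398^4 ≡ 216^2 = 46656 ≡ 425
398^8 ≡ 425^2 = 180625 ≡ 157
398^16 ≡ 157^2 = 24649 ≡ 141
398^32 ≡ 141^2 = 19881 ≡ 386
398^64 ≡ 386^2 = 148996 ≡ 277
398^128 ≡ 277^2 = 76729 ≡ 420
171 = 128 + 32 + 8 + 2 + 1, so 398^171 ≡ 420·386·157·216·398 ≡ 171 (mod 557)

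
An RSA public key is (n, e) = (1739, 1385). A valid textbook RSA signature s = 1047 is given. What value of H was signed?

1544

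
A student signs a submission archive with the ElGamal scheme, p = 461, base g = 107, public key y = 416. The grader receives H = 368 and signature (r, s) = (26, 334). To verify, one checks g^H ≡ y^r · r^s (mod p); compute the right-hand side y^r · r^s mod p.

368

416^2 = 173056 ≡ 181
416^4 ≡ 181^2 = 32761 ≡ 30
416^8 ≡ 30^2 = 900 ≡ 439
416^16 ≡ 439^2 = 192721 ≡ 23
26 = 16 + 8 + 2, so 416^26 ≡ 23·439·181 ≡ 153 (mod 461)
26^2 = 676 ≡ 215
26^4 ≡ 215^2 = 46225 ≡ 125
26^8 ≡ 125^2 = 15625 ≡ 412
26^16 ≡ 412^2 = 169744 ≡ 96
26^32 ≡ 96^2 = 9216 ≡ 457
26^64 ≡ 457^2 = 208849 ≡ 16
26^128 ≡ 16^2 = 256
26^256 ≡ 256^2 = 65536 ≡ 74
334 = 256 + 64 + 8 + 4 + 2, so 26^334 ≡ 74·16·412·125·215 ≡ 370 (mod 461)
y^r · r^s ≡ 153·370 = 56610 ≡ 368 (mod 461)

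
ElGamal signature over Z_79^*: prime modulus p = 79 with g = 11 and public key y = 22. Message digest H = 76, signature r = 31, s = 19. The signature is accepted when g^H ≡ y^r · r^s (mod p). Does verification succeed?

passes

Left side g^H mod p:
11^2 = 121 ≡ 42
11^4 ≡ 42^2 = 1764 ≡ 26
11^8 ≡ 26^2 = 676 ≡ 44
11^16 ≡ 44^2 = 1936 ≡ 40
11^32 ≡ 40^2 = 1600 ≡ 20
11^64 ≡ 20^2 = 400 ≡ 5
76 = 64 + 8 + 4, so 11^76 ≡ 5·44·26 ≡ 32 (mod 79)
Right side y^r · r^s mod p:
22^2 = 484 ≡ 10
22^4 ≡ 10^2 = 100 ≡ 21
22^8 ≡ 21^2 = 441 ≡ 46
22^16 ≡ 46^2 = 2116 ≡ 62
31 = 16 + 8 + 4 + 2 + 1, so 22^31 ≡ 62·46·21·10·22 ≡ 67 (mod 79)
31^2 = 961 ≡ 13
31^4 ≡ 13^2 = 169 ≡ 11
31^8 ≡ 11^2 = 121 ≡ 42
31^16 ≡ 42^2 = 1764 ≡ 26
19 = 16 + 2 + 1, so 31^19 ≡ 26·13·31 ≡ 50 (mod 79)
67·50 = 3350 ≡ 32 (mod 79)
32 ≡ 32 (mod 79), so the signature is genuine.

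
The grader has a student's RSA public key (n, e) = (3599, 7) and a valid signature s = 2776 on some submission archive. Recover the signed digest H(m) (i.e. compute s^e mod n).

s^2 ≡ 2776^2 = 7706176 ≡ 717
s^4 ≡ 717^2 = 514089 ≡ 3031
7 = 4 + 2 + 1, so s^7 ≡ 3031·717·2776 ≡ 417 (mod 3599)

417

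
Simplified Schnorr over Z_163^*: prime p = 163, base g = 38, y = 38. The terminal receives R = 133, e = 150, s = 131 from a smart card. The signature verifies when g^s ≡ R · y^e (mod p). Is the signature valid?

g^s mod p:
38^2 = 1444 ≡ 140
38^4 ≡ 140^2 = 19600 ≡ 40
38^8 ≡ 40^2 = 1600 ≡ 133
38^16 ≡ 133^2 = 17689 ≡ 85
38^32 ≡ 85^2 = 7225 ≡ 53
38^64 ≡ 53^2 = 2809 ≡ 38
38^128 ≡ 38^2 = 1444 ≡ 140
131 = 128 + 2 + 1, so 38^131 ≡ 140·140·38 ≡ 53 (mod 163)
R · y^e mod p:
38^2 = 1444 ≡ 140
38^4 ≡ 140^2 = 19600 ≡ 40
38^8 ≡ 40^2 = 1600 ≡ 133
38^16 ≡ 133^2 = 17689 ≡ 85
38^32 ≡ 85^2 = 7225 ≡ 53
38^64 ≡ 53^2 = 2809 ≡ 38
38^128 ≡ 38^2 = 1444 ≡ 140
150 = 128 + 16 + 4 + 2, so 38^150 ≡ 140·85·40·140 ≡ 58 (mod 163)
133·58 = 7714 ≡ 53 (mod 163)
53 ≡ 53 (mod 163); signature holds.

valid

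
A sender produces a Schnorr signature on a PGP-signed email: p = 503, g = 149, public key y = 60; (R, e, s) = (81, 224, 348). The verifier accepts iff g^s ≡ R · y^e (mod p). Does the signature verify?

verifies

g^s mod p:
149^2 = 22201 ≡ 69
149^4 ≡ 69^2 = 4761 ≡ 234
149^8 ≡ 234^2 = 54756 ≡ 432
149^16 ≡ 432^2 = 186624 ≡ 11
149^32 ≡ 11^2 = 121
149^64 ≡ 121^2 = 14641 ≡ 54
149^128 ≡ 54^2 = 2916 ≡ 401
149^256 ≡ 401^2 = 160801 ≡ 344
348 = 256 + 64 + 16 + 8 + 4, so 149^348 ≡ 344·54·11·432·234 ≡ 242 (mod 503)
R · y^e mod p:
60^2 = 3600 ≡ 79
60^4 ≡ 79^2 = 6241 ≡ 205
60^8 ≡ 205^2 = 42025 ≡ 276
60^16 ≡ 276^2 = 76176 ≡ 223
60^32 ≡ 223^2 = 49729 ≡ 435
60^64 ≡ 435^2 = 189225 ≡ 97
60^128 ≡ 97^2 = 9409 ≡ 355
224 = 128 + 64 + 32, so 60^224 ≡ 355·97·435 ≡ 388 (mod 503)
81·388 = 31428 ≡ 242 (mod 503)
242 ≡ 242 (mod 503); signature holds.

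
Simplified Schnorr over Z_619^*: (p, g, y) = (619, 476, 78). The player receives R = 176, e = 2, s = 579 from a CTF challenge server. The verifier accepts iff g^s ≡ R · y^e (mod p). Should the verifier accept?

g^s mod p:
476^2 = 226576 ≡ 22
476^4 ≡ 22^2 = 484
476^8 ≡ 484^2 = 234256 ≡ 274
476^16 ≡ 274^2 = 75076 ≡ 177
476^32 ≡ 177^2 = 31329 ≡ 379
476^64 ≡ 379^2 = 143641 ≡ 33
476^128 ≡ 33^2 = 1089 ≡ 470
476^256 ≡ 470^2 = 220900 ≡ 536
476^512 ≡ 536^2 = 287296 ≡ 80
579 = 512 + 64 + 2 + 1, so 476^579 ≡ 80·33·22·476 ≡ 302 (mod 619)
R · y^e mod p:
78^2 = 6084 ≡ 513
176·513 = 90288 ≡ 533 (mod 619)
302 ≠ 533; the check fails.

reject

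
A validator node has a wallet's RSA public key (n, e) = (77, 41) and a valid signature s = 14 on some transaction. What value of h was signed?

s^2 ≡ 14^2 = 196 ≡ 42
s^4 ≡ 42^2 = 1764 ≡ 70
s^8 ≡ 70^2 = 4900 ≡ 49
s^16 ≡ 49^2 = 2401 ≡ 14
s^32 ≡ 14^2 = 196 ≡ 42
41 = 32 + 8 + 1, so s^41 ≡ 42·49·14 ≡ 14 (mod 77)

14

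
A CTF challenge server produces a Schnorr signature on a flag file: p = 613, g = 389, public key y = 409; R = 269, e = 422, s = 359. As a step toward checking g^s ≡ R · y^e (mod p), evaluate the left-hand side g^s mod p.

389^2 = 151321 ≡ 523
389^4 ≡ 523^2 = 273529 ≡ 131
389^8 ≡ 131^2 = 17161 ≡ 610
389^16 ≡ 610^2 = 372100 ≡ 9
389^32 ≡ 9^2 = 81
389^64 ≡ 81^2 = 6561 ≡ 431
389^128 ≡ 431^2 = 185761 ≡ 22
389^256 ≡ 22^2 = 484
359 = 256 + 64 + 32 + 4 + 2 + 1, so 389^359 ≡ 484·431·81·131·523·389 ≡ 528 (mod 613)

528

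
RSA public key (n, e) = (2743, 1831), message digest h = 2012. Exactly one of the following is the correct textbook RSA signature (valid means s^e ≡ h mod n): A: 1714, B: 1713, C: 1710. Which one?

B

Candidate A: Squares mod 2743: 1714^1≡1714, 1714^2≡43, 1714^4≡1849, 1714^8≡1023, 1714^16≡1446, 1714^32≡750, 1714^64≡185, 1714^128≡1309, 1714^256≡1849, 1714^512≡1023, 1714^1024≡1446; 1831 = 1024 + 512 + 256 + 32 + 4 + 2 + 1, so 1714^1831 ≡ 1446·1023·1849·750·1849·43·1714 ≡ 2160 (mod 2743)
Candidate B: Squares mod 2743: 1713^1≡1713, 1713^2≡2102, 1713^4≡2174, 1713^8≡87, 1713^16≡2083, 1713^32≡2206, 1713^64≡354, 1713^128≡1881, 1713^256≡2434, 1713^512≡2219, 1713^1024≡276; 1831 = 1024 + 512 + 256 + 32 + 4 + 2 + 1, so 1713^1831 ≡ 276·2219·2434·2206·2174·2102·1713 ≡ 2012 (mod 2743)
  → matches h = 2012
Candidate C: Squares mod 2743: 1710^1≡1710, 1710^2≡62, 1710^4≡1101, 1710^8≡2538, 1710^16≡880, 1710^32≡874, 1710^64≡1322, 1710^128≡393, 1710^256≡841, 1710^512≡2330, 1710^1024≡503; 1831 = 1024 + 512 + 256 + 32 + 4 + 2 + 1, so 1710^1831 ≡ 503·2330·841·874·1101·62·1710 ≡ 214 (mod 2743)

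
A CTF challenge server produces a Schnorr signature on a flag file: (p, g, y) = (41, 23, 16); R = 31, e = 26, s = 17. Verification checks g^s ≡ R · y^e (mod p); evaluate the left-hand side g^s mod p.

4

Squares mod 41: 23^1≡23, 23^2≡37, 23^4≡16, 23^8≡10, 23^16≡18
17 = 16 + 1, so 23^17 ≡ 18·23 ≡ 4 (mod 41)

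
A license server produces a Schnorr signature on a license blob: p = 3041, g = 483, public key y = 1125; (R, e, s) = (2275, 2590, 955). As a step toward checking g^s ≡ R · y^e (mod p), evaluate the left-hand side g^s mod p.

2677

483^2 = 233289 ≡ 2173
483^4 ≡ 2173^2 = 4721929 ≡ 2297
483^8 ≡ 2297^2 = 5276209 ≡ 74
483^16 ≡ 74^2 = 5476 ≡ 2435
483^32 ≡ 2435^2 = 5929225 ≡ 2316
483^64 ≡ 2316^2 = 5363856 ≡ 2573
483^128 ≡ 2573^2 = 6620329 ≡ 72
483^256 ≡ 72^2 = 5184 ≡ 2143
483^512 ≡ 2143^2 = 4592449 ≡ 539
955 = 512 + 256 + 128 + 32 + 16 + 8 + 2 + 1, so 483^955 ≡ 539·2143·72·2316·2435·74·2173·483 ≡ 2677 (mod 3041)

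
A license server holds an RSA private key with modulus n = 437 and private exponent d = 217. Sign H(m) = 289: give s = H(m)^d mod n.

(H(m))^2 ≡ 289^2 = 83521 ≡ 54
(H(m))^4 ≡ 54^2 = 2916 ≡ 294
(H(m))^8 ≡ 294^2 = 86436 ≡ 347
(H(m))^16 ≡ 347^2 = 120409 ≡ 234
(H(m))^32 ≡ 234^2 = 54756 ≡ 131
(H(m))^64 ≡ 131^2 = 17161 ≡ 118
(H(m))^128 ≡ 118^2 = 13924 ≡ 377
217 = 128 + 64 + 16 + 8 + 1, so (H(m))^217 ≡ 377·118·234·347·289 ≡ 232 (mod 437)

232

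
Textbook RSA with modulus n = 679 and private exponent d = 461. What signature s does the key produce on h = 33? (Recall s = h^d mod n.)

549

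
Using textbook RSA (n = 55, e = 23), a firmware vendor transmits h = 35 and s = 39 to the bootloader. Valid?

s^2 ≡ 39^2 = 1521 ≡ 36
s^4 ≡ 36^2 = 1296 ≡ 31
s^8 ≡ 31^2 = 961 ≡ 26
s^16 ≡ 26^2 = 676 ≡ 16
23 = 16 + 4 + 2 + 1, so s^23 ≡ 16·31·36·39 ≡ 29 (mod 55)
s^23 mod 55 = 29, but h = 35.

no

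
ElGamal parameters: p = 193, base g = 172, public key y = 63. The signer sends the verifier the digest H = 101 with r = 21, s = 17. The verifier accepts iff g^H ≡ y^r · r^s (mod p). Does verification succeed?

passes

Left side g^H mod p:
Squares mod 193: 172^1≡172, 172^2≡55, 172^4≡130, 172^8≡109, 172^16≡108, 172^32≡84, 172^64≡108
101 = 64 + 32 + 4 + 1, so 172^101 ≡ 108·84·130·172 ≡ 165 (mod 193)
Right side y^r · r^s mod p:
Squares mod 193: 63^1≡63, 63^2≡109, 63^4≡108, 63^8≡84, 63^16≡108
21 = 16 + 4 + 1, so 63^21 ≡ 108·108·63 ≡ 81 (mod 193)
Squares mod 193: 21^1≡21, 21^2≡55, 21^4≡130, 21^8≡109, 21^16≡108
17 = 16 + 1, so 21^17 ≡ 108·21 ≡ 145 (mod 193)
81·145 = 11745 ≡ 165 (mod 193)
165 ≡ 165 (mod 193), so the signature is genuine.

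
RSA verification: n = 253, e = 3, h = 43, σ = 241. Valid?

σ^2 ≡ 241^2 = 58081 ≡ 144
3 = 2 + 1, so σ^3 ≡ 144·241 ≡ 43 (mod 253)
σ^3 mod 253 = 43 matches h.

yes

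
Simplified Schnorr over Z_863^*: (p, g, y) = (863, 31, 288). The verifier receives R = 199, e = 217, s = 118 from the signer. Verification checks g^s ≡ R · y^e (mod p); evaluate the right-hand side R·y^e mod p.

420

Squares mod 863: 288^1≡288, 288^2≡96, 288^4≡586, 288^8≡785, 288^16≡43, 288^32≡123, 288^64≡458, 288^128≡55
217 = 128 + 64 + 16 + 8 + 1, so 288^217 ≡ 55·458·43·785·288 ≡ 722 (mod 863)
R · y^e ≡ 199·722 = 143678 ≡ 420 (mod 863)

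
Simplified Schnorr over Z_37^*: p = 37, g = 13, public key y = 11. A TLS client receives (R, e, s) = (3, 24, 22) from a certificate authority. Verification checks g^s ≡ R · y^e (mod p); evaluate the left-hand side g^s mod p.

3

13^2 = 169 ≡ 21
13^4 ≡ 21^2 = 441 ≡ 34
13^8 ≡ 34^2 = 1156 ≡ 9
13^16 ≡ 9^2 = 81 ≡ 7
22 = 16 + 4 + 2, so 13^22 ≡ 7·34·21 ≡ 3 (mod 37)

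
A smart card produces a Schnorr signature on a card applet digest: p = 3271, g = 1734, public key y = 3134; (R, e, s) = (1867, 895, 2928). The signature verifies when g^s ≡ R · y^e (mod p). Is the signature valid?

invalid

g^s mod p:
1734^2 = 3006756 ≡ 707
1734^4 ≡ 707^2 = 499849 ≡ 2657
1734^8 ≡ 2657^2 = 7059649 ≡ 831
1734^16 ≡ 831^2 = 690561 ≡ 380
1734^32 ≡ 380^2 = 144400 ≡ 476
1734^64 ≡ 476^2 = 226576 ≡ 877
1734^128 ≡ 877^2 = 769129 ≡ 444
1734^256 ≡ 444^2 = 197136 ≡ 876
1734^512 ≡ 876^2 = 767376 ≡ 1962
1734^1024 ≡ 1962^2 = 3849444 ≡ 2748
1734^2048 ≡ 2748^2 = 7551504 ≡ 2036
2928 = 2048 + 512 + 256 + 64 + 32 + 16, so 1734^2928 ≡ 2036·1962·876·877·476·380 ≡ 223 (mod 3271)
R · y^e mod p:
3134^2 = 9821956 ≡ 2414
3134^4 ≡ 2414^2 = 5827396 ≡ 1745
3134^8 ≡ 1745^2 = 3045025 ≡ 2995
3134^16 ≡ 2995^2 = 8970025 ≡ 943
3134^32 ≡ 943^2 = 889249 ≡ 2808
3134^64 ≡ 2808^2 = 7884864 ≡ 1754
3134^128 ≡ 1754^2 = 3076516 ≡ 1776
3134^256 ≡ 1776^2 = 3154176 ≡ 932
3134^512 ≡ 932^2 = 868624 ≡ 1809
895 = 512 + 256 + 64 + 32 + 16 + 8 + 4 + 2 + 1, so 3134^895 ≡ 1809·932·1754·2808·943·2995·1745·2414·3134 ≡ 2898 (mod 3271)
1867·2898 = 5410566 ≡ 332 (mod 3271)
223 ≠ 332; the check fails.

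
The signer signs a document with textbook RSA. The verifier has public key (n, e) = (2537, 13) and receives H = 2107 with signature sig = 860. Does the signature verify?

verifies

sig^2 ≡ 860^2 = 739600 ≡ 1333
sig^4 ≡ 1333^2 = 1776889 ≡ 989
sig^8 ≡ 989^2 = 978121 ≡ 1376
13 = 8 + 4 + 1, so sig^13 ≡ 1376·989·860 ≡ 2107 (mod 2537)
Since 2107 equals the digest 2107, verification succeeds.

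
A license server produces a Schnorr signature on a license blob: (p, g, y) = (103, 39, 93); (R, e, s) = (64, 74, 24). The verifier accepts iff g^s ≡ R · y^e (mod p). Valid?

no

g^s mod p:
39^2 = 1521 ≡ 79
39^4 ≡ 79^2 = 6241 ≡ 61
39^8 ≡ 61^2 = 3721 ≡ 13
39^16 ≡ 13^2 = 169 ≡ 66
24 = 16 + 8, so 39^24 ≡ 66·13 ≡ 34 (mod 103)
R · y^e mod p:
93^2 = 8649 ≡ 100
93^4 ≡ 100^2 = 10000 ≡ 9
93^8 ≡ 9^2 = 81
93^16 ≡ 81^2 = 6561 ≡ 72
93^32 ≡ 72^2 = 5184 ≡ 34
93^64 ≡ 34^2 = 1156 ≡ 23
74 = 64 + 8 + 2, so 93^74 ≡ 23·81·100 ≡ 76 (mod 103)
64·76 = 4864 ≡ 23 (mod 103)
34 ≠ 23; the check fails.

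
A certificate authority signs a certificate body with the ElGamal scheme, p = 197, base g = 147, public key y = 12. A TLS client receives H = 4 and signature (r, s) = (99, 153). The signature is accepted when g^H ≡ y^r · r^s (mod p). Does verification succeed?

passes

Left side g^H mod p:
147^2 = 21609 ≡ 136
147^4 ≡ 136^2 = 18496 ≡ 175
Right side y^r · r^s mod p:
12^2 = 144
12^4 ≡ 144^2 = 20736 ≡ 51
12^8 ≡ 51^2 = 2601 ≡ 40
12^16 ≡ 40^2 = 1600 ≡ 24
12^32 ≡ 24^2 = 576 ≡ 182
12^64 ≡ 182^2 = 33124 ≡ 28
99 = 64 + 32 + 2 + 1, so 12^99 ≡ 28·182·144·12 ≡ 185 (mod 197)
99^2 = 9801 ≡ 148
99^4 ≡ 148^2 = 21904 ≡ 37
99^8 ≡ 37^2 = 1369 ≡ 187
99^16 ≡ 187^2 = 34969 ≡ 100
99^32 ≡ 100^2 = 10000 ≡ 150
99^64 ≡ 150^2 = 22500 ≡ 42
99^128 ≡ 42^2 = 1764 ≡ 188
153 = 128 + 16 + 8 + 1, so 99^153 ≡ 188·100·187·99 ≡ 166 (mod 197)
185·166 = 30710 ≡ 175 (mod 197)
175 ≡ 175 (mod 197), so the signature is genuine.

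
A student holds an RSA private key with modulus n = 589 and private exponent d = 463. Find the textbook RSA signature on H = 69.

50

H^2 ≡ 69^2 = 4761 ≡ 49
H^4 ≡ 49^2 = 2401 ≡ 45
H^8 ≡ 45^2 = 2025 ≡ 258
H^16 ≡ 258^2 = 66564 ≡ 7
H^32 ≡ 7^2 = 49
H^64 ≡ 49^2 = 2401 ≡ 45
H^128 ≡ 45^2 = 2025 ≡ 258
H^256 ≡ 258^2 = 66564 ≡ 7
463 = 256 + 128 + 64 + 8 + 4 + 2 + 1, so H^463 ≡ 7·258·45·258·45·49·69 ≡ 50 (mod 589)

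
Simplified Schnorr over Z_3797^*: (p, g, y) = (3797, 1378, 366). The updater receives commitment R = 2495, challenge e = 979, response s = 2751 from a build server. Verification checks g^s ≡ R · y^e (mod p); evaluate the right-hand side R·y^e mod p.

2754

366^2 = 133956 ≡ 1061
366^4 ≡ 1061^2 = 1125721 ≡ 1809
366^8 ≡ 1809^2 = 3272481 ≡ 3264
366^16 ≡ 3264^2 = 10653696 ≡ 3111
366^32 ≡ 3111^2 = 9678321 ≡ 3565
366^64 ≡ 3565^2 = 12709225 ≡ 666
366^128 ≡ 666^2 = 443556 ≡ 3104
366^256 ≡ 3104^2 = 9634816 ≡ 1827
366^512 ≡ 1827^2 = 3337929 ≡ 366
979 = 512 + 256 + 128 + 64 + 16 + 2 + 1, so 366^979 ≡ 366·1827·3104·666·3111·1061·366 ≡ 2920 (mod 3797)
R · y^e ≡ 2495·2920 = 7285400 ≡ 2754 (mod 3797)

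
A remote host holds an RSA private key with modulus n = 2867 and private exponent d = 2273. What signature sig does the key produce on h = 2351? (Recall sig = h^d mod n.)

Squares mod 2867: h^1≡2351, h^2≡2492, h^4≡142, h^8≡95, h^16≡424, h^32≡2022, h^64≡142, h^128≡95, h^256≡424, h^512≡2022, h^1024≡142, h^2048≡95
2273 = 2048 + 128 + 64 + 32 + 1, so h^2273 ≡ 95·95·142·2022·2351 ≡ 236 (mod 2867)

236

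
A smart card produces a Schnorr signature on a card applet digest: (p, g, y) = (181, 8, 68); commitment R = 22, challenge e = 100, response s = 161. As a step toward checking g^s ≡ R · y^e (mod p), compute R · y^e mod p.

151

Squares mod 181: 68^1≡68, 68^2≡99, 68^4≡27, 68^8≡5, 68^16≡25, 68^32≡82, 68^64≡27
100 = 64 + 32 + 4, so 68^100 ≡ 27·82·27 ≡ 48 (mod 181)
R · y^e ≡ 22·48 = 1056 ≡ 151 (mod 181)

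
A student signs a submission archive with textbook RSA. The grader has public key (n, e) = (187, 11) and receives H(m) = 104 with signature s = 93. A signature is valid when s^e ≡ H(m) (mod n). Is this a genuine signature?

genuine

s^2 ≡ 93^2 = 8649 ≡ 47
s^4 ≡ 47^2 = 2209 ≡ 152
s^8 ≡ 152^2 = 23104 ≡ 103
11 = 8 + 2 + 1, so s^11 ≡ 103·47·93 ≡ 104 (mod 187)
Since 104 equals the digest 104, verification succeeds.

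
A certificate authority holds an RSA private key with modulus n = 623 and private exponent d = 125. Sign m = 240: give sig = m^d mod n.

165

m^125 mod 623 = 165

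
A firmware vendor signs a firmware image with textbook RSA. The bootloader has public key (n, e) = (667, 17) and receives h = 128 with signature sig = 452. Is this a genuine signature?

forged

sig^17 mod 667 = 539
The recovered value 539 does not match the digest 128.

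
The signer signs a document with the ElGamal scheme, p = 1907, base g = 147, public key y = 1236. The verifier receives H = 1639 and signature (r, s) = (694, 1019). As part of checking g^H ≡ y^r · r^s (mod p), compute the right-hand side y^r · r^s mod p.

Squares mod 1907: 1236^1≡1236, 1236^2≡189, 1236^4≡1395, 1236^8≡885, 1236^16≡1355, 1236^32≡1491, 1236^64≡1426, 1236^128≡614, 1236^256≡1317, 1236^512≡1026
694 = 512 + 128 + 32 + 16 + 4 + 2, so 1236^694 ≡ 1026·614·1491·1355·1395·189 ≡ 519 (mod 1907)
Squares mod 1907: 694^1≡694, 694^2≡1072, 694^4≡1170, 694^8≡1581, 694^16≡1391, 694^32≡1183, 694^64≡1658, 694^128≡977, 694^256≡1029, 694^512≡456
1019 = 512 + 256 + 128 + 64 + 32 + 16 + 8 + 2 + 1, so 694^1019 ≡ 456·1029·977·1658·1183·1391·1581·1072·694 ≡ 52 (mod 1907)
y^r · r^s ≡ 519·52 = 26988 ≡ 290 (mod 1907)

290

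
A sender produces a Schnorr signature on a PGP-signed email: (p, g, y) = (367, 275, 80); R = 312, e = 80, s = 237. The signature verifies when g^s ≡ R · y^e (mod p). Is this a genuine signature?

genuine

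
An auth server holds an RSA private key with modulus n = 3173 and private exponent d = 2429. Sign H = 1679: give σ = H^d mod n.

H^2 ≡ 1679^2 = 2819041 ≡ 1417
H^4 ≡ 1417^2 = 2007889 ≡ 2553
H^8 ≡ 2553^2 = 6517809 ≡ 467
H^16 ≡ 467^2 = 218089 ≡ 2325
H^32 ≡ 2325^2 = 5405625 ≡ 2006
H^64 ≡ 2006^2 = 4024036 ≡ 672
H^128 ≡ 672^2 = 451584 ≡ 1018
H^256 ≡ 1018^2 = 1036324 ≡ 1926
H^512 ≡ 1926^2 = 3709476 ≡ 239
H^1024 ≡ 239^2 = 57121 ≡ 7
H^2048 ≡ 7^2 = 49
2429 = 2048 + 256 + 64 + 32 + 16 + 8 + 4 + 1, so H^2429 ≡ 49·1926·672·2006·2325·467·2553·1679 ≡ 391 (mod 3173)

391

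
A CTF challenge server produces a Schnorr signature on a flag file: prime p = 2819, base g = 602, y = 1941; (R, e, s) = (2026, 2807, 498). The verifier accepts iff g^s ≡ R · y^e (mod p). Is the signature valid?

g^s mod p:
602^2 = 362404 ≡ 1572
602^4 ≡ 1572^2 = 2471184 ≡ 1740
602^8 ≡ 1740^2 = 3027600 ≡ 2813
602^16 ≡ 2813^2 = 7912969 ≡ 36
602^32 ≡ 36^2 = 1296
602^64 ≡ 1296^2 = 1679616 ≡ 2311
602^128 ≡ 2311^2 = 5340721 ≡ 1535
602^256 ≡ 1535^2 = 2356225 ≡ 2360
498 = 256 + 128 + 64 + 32 + 16 + 2, so 602^498 ≡ 2360·1535·2311·1296·36·1572 ≡ 1340 (mod 2819)
R · y^e mod p:
1941^2 = 3767481 ≡ 1297
1941^4 ≡ 1297^2 = 1682209 ≡ 2085
1941^8 ≡ 2085^2 = 4347225 ≡ 327
1941^16 ≡ 327^2 = 106929 ≡ 2626
1941^32 ≡ 2626^2 = 6895876 ≡ 602
1941^64 ≡ 602^2 = 362404 ≡ 1572
1941^128 ≡ 1572^2 = 2471184 ≡ 1740
1941^256 ≡ 1740^2 = 3027600 ≡ 2813
1941^512 ≡ 2813^2 = 7912969 ≡ 36
1941^1024 ≡ 36^2 = 1296
1941^2048 ≡ 1296^2 = 1679616 ≡ 2311
2807 = 2048 + 512 + 128 + 64 + 32 + 16 + 4 + 2 + 1, so 1941^2807 ≡ 2311·36·1740·1572·602·2626·2085·1297·1941 ≡ 254 (mod 2819)
2026·254 = 514604 ≡ 1546 (mod 2819)
1340 ≠ 1546; the check fails.

invalid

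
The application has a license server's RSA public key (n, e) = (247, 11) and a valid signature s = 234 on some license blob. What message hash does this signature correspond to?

s^2 ≡ 234^2 = 54756 ≡ 169
s^4 ≡ 169^2 = 28561 ≡ 156
s^8 ≡ 156^2 = 24336 ≡ 130
11 = 8 + 2 + 1, so s^11 ≡ 130·169·234 ≡ 169 (mod 247)

169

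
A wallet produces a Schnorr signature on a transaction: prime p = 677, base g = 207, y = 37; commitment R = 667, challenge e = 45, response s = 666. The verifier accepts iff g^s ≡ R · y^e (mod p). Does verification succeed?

g^s mod p:
Squares mod 677: 207^1≡207, 207^2≡198, 207^4≡615, 207^8≡459, 207^16≡134, 207^32≡354, 207^64≡71, 207^128≡302, 207^256≡486, 207^512≡600
666 = 512 + 128 + 16 + 8 + 2, so 207^666 ≡ 600·302·134·459·198 ≡ 161 (mod 677)
R · y^e mod p:
Squares mod 677: 37^1≡37, 37^2≡15, 37^4≡225, 37^8≡527, 37^16≡159, 37^32≡232
45 = 32 + 8 + 4 + 1, so 37^45 ≡ 232·527·225·37 ≡ 641 (mod 677)
667·641 = 427547 ≡ 360 (mod 677)
161 ≠ 360; the check fails.

fails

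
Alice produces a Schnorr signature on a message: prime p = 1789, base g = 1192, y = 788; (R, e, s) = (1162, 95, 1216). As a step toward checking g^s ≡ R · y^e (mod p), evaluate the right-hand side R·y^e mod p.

569

788^2 = 620944 ≡ 161
788^4 ≡ 161^2 = 25921 ≡ 875
788^8 ≡ 875^2 = 765625 ≡ 1722
788^16 ≡ 1722^2 = 2965284 ≡ 911
788^32 ≡ 911^2 = 829921 ≡ 1614
788^64 ≡ 1614^2 = 2604996 ≡ 212
95 = 64 + 16 + 8 + 4 + 2 + 1, so 788^95 ≡ 212·911·1722·875·161·788 ≡ 1751 (mod 1789)
R · y^e ≡ 1162·1751 = 2034662 ≡ 569 (mod 1789)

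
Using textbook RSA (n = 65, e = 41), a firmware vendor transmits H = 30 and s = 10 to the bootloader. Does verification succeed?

passes

s^2 ≡ 10^2 = 100 ≡ 35
s^4 ≡ 35^2 = 1225 ≡ 55
s^8 ≡ 55^2 = 3025 ≡ 35
s^16 ≡ 35^2 = 1225 ≡ 55
s^32 ≡ 55^2 = 3025 ≡ 35
41 = 32 + 8 + 1, so s^41 ≡ 35·35·10 ≡ 30 (mod 65)
s^41 mod 65 = 30 matches H.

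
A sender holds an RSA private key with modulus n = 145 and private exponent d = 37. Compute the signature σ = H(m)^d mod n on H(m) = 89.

19

Squares mod 145: (H(m))^1≡89, (H(m))^2≡91, (H(m))^4≡16, (H(m))^8≡111, (H(m))^16≡141, (H(m))^32≡16
37 = 32 + 4 + 1, so (H(m))^37 ≡ 16·16·89 ≡ 19 (mod 145)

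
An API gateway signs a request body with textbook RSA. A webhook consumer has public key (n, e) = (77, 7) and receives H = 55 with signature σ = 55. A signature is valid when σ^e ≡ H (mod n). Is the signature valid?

σ^2 ≡ 55^2 = 3025 ≡ 22
σ^4 ≡ 22^2 = 484 ≡ 22
7 = 4 + 2 + 1, so σ^7 ≡ 22·22·55 ≡ 55 (mod 77)
Since 55 equals the digest 55, verification succeeds.

valid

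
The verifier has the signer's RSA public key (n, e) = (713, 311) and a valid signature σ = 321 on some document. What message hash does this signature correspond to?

σ^2 ≡ 321^2 = 103041 ≡ 369
σ^4 ≡ 369^2 = 136161 ≡ 691
σ^8 ≡ 691^2 = 477481 ≡ 484
σ^16 ≡ 484^2 = 234256 ≡ 392
σ^32 ≡ 392^2 = 153664 ≡ 369
σ^64 ≡ 369^2 = 136161 ≡ 691
σ^128 ≡ 691^2 = 477481 ≡ 484
σ^256 ≡ 484^2 = 234256 ≡ 392
311 = 256 + 32 + 16 + 4 + 2 + 1, so σ^311 ≡ 392·369·392·691·369·321 ≡ 551 (mod 713)

551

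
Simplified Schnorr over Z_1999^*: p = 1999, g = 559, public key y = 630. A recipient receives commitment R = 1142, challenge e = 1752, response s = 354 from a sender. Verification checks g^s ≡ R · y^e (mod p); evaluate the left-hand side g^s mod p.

416

559^2 = 312481 ≡ 637
559^4 ≡ 637^2 = 405769 ≡ 1971
559^8 ≡ 1971^2 = 3884841 ≡ 784
559^16 ≡ 784^2 = 614656 ≡ 963
559^32 ≡ 963^2 = 927369 ≡ 1832
559^64 ≡ 1832^2 = 3356224 ≡ 1902
559^128 ≡ 1902^2 = 3617604 ≡ 1413
559^256 ≡ 1413^2 = 1996569 ≡ 1567
354 = 256 + 64 + 32 + 2, so 559^354 ≡ 1567·1902·1832·637 ≡ 416 (mod 1999)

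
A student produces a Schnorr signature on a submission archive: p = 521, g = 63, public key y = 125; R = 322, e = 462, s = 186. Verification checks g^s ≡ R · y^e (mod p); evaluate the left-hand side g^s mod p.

474

63^2 = 3969 ≡ 322
63^4 ≡ 322^2 = 103684 ≡ 5
63^8 ≡ 5^2 = 25
63^16 ≡ 25^2 = 625 ≡ 104
63^32 ≡ 104^2 = 10816 ≡ 396
63^64 ≡ 396^2 = 156816 ≡ 516
63^128 ≡ 516^2 = 266256 ≡ 25
186 = 128 + 32 + 16 + 8 + 2, so 63^186 ≡ 25·396·104·25·322 ≡ 474 (mod 521)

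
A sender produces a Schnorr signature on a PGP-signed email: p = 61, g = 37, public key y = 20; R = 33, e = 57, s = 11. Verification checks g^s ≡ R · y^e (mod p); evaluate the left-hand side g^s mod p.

24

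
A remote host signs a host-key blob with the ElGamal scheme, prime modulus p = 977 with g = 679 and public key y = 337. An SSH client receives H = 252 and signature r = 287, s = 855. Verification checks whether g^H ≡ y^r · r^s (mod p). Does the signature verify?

Left side g^H mod p:
Squares mod 977: 679^1≡679, 679^2≡874, 679^4≡839, 679^8≡481, 679^16≡789, 679^32≡172, 679^64≡274, 679^128≡824
252 = 128 + 64 + 32 + 16 + 8 + 4, so 679^252 ≡ 824·274·172·789·481·839 ≡ 64 (mod 977)
Right side y^r · r^s mod p:
Squares mod 977: 337^1≡337, 337^2≡237, 337^4≡480, 337^8≡805, 337^16≡274, 337^32≡824, 337^64≡938, 337^128≡544, 337^256≡882
287 = 256 + 16 + 8 + 4 + 2 + 1, so 337^287 ≡ 882·274·805·480·237·337 ≡ 794 (mod 977)
Squares mod 977: 287^1≡287, 287^2≡301, 287^4≡717, 287^8≡187, 287^16≡774, 287^32≡175, 287^64≡338, 287^128≡912, 287^256≡317, 287^512≡835
855 = 512 + 256 + 64 + 16 + 4 + 2 + 1, so 287^855 ≡ 835·317·338·774·717·301·287 ≡ 667 (mod 977)
794·667 = 529598 ≡ 64 (mod 977)
64 ≡ 64 (mod 977), so the signature is genuine.

verifies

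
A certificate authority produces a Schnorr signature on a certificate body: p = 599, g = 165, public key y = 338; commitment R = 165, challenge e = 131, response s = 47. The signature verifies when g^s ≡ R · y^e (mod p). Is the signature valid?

valid

g^s mod p:
165^2 = 27225 ≡ 270
165^4 ≡ 270^2 = 72900 ≡ 421
165^8 ≡ 421^2 = 177241 ≡ 536
165^16 ≡ 536^2 = 287296 ≡ 375
165^32 ≡ 375^2 = 140625 ≡ 459
47 = 32 + 8 + 4 + 2 + 1, so 165^47 ≡ 459·536·421·270·165 ≡ 63 (mod 599)
R · y^e mod p:
338^2 = 114244 ≡ 434
338^4 ≡ 434^2 = 188356 ≡ 270
338^8 ≡ 270^2 = 72900 ≡ 421
338^16 ≡ 421^2 = 177241 ≡ 536
338^32 ≡ 536^2 = 287296 ≡ 375
338^64 ≡ 375^2 = 140625 ≡ 459
338^128 ≡ 459^2 = 210681 ≡ 432
131 = 128 + 2 + 1, so 338^131 ≡ 432·434·338 ≡ 338 (mod 599)
165·338 = 55770 ≡ 63 (mod 599)
63 ≡ 63 (mod 599); signature holds.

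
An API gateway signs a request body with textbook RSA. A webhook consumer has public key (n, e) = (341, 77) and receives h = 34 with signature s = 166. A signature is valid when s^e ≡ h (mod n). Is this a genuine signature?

genuine

s^77 mod 341 = 34
34 = h, so the signature checks out.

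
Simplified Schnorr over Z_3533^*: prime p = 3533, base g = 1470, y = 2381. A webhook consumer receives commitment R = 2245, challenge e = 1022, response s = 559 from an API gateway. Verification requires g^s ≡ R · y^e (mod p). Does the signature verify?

verifies

g^s mod p:
1470^2 = 2160900 ≡ 2237
1470^4 ≡ 2237^2 = 5004169 ≡ 1441
1470^8 ≡ 1441^2 = 2076481 ≡ 2610
1470^16 ≡ 2610^2 = 6812100 ≡ 476
1470^32 ≡ 476^2 = 226576 ≡ 464
1470^64 ≡ 464^2 = 215296 ≡ 3316
1470^128 ≡ 3316^2 = 10995856 ≡ 1160
1470^256 ≡ 1160^2 = 1345600 ≡ 3060
1470^512 ≡ 3060^2 = 9363600 ≡ 1150
559 = 512 + 32 + 8 + 4 + 2 + 1, so 1470^559 ≡ 1150·464·2610·1441·2237·1470 ≡ 3369 (mod 3533)
R · y^e mod p:
2381^2 = 5669161 ≡ 2229
2381^4 ≡ 2229^2 = 4968441 ≡ 1043
2381^8 ≡ 1043^2 = 1087849 ≡ 3218
2381^16 ≡ 3218^2 = 10355524 ≡ 301
2381^32 ≡ 301^2 = 90601 ≡ 2276
2381^64 ≡ 2276^2 = 5180176 ≡ 798
2381^128 ≡ 798^2 = 636804 ≡ 864
2381^256 ≡ 864^2 = 746496 ≡ 1033
2381^512 ≡ 1033^2 = 1067089 ≡ 123
1022 = 512 + 256 + 128 + 64 + 32 + 16 + 8 + 4 + 2, so 2381^1022 ≡ 123·1033·864·798·2276·301·3218·1043·2229 ≡ 2798 (mod 3533)
2245·2798 = 6281510 ≡ 3369 (mod 3533)
3369 ≡ 3369 (mod 3533); signature holds.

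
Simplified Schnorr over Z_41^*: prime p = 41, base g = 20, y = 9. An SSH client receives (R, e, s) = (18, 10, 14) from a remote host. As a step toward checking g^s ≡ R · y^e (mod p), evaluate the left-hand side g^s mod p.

23

20^2 = 400 ≡ 31
20^4 ≡ 31^2 = 961 ≡ 18
20^8 ≡ 18^2 = 324 ≡ 37
14 = 8 + 4 + 2, so 20^14 ≡ 37·18·31 ≡ 23 (mod 41)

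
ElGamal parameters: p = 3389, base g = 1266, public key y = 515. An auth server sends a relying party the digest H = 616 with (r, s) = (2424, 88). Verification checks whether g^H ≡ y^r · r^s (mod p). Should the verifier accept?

Left side g^H mod p:
Squares mod 3389: 1266^1≡1266, 1266^2≡3148, 1266^4≡468, 1266^8≡2128, 1266^16≡680, 1266^32≡1496, 1266^64≡1276, 1266^128≡1456, 1266^256≡1811, 1266^512≡2558
616 = 512 + 64 + 32 + 8, so 1266^616 ≡ 2558·1276·1496·2128 ≡ 1 (mod 3389)
Right side y^r · r^s mod p:
Squares mod 3389: 515^1≡515, 515^2≡883, 515^4≡219, 515^8≡515, 515^16≡883, 515^32≡219, 515^64≡515, 515^128≡883, 515^256≡219, 515^512≡515, 515^1024≡883, 515^2048≡219
2424 = 2048 + 256 + 64 + 32 + 16 + 8, so 515^2424 ≡ 219·219·515·219·883·515 ≡ 883 (mod 3389)
Squares mod 3389: 2424^1≡2424, 2424^2≡2639, 2424^4≡3315, 2424^8≡2087, 2424^16≡704, 2424^32≡822, 2424^64≡1273
88 = 64 + 16 + 8, so 2424^88 ≡ 1273·704·2087 ≡ 883 (mod 3389)
883·883 = 779689 ≡ 219 (mod 3389)
1 ≠ 219, so verification fails.

reject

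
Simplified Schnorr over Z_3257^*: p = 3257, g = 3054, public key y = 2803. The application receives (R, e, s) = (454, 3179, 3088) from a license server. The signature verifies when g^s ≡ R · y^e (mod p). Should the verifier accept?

reject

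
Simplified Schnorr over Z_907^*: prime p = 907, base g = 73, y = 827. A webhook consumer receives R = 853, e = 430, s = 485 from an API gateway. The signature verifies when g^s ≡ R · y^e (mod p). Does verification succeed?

g^s mod p:
Squares mod 907: 73^1≡73, 73^2≡794, 73^4≡71, 73^8≡506, 73^16≡262, 73^32≡619, 73^64≡407, 73^128≡575, 73^256≡477
485 = 256 + 128 + 64 + 32 + 4 + 1, so 73^485 ≡ 477·575·407·619·71·73 ≡ 288 (mod 907)
R · y^e mod p:
Squares mod 907: 827^1≡827, 827^2≡51, 827^4≡787, 827^8≡795, 827^16≡753, 827^32≡134, 827^64≡723, 827^128≡297, 827^256≡230
430 = 256 + 128 + 32 + 8 + 4 + 2, so 827^430 ≡ 230·297·134·795·787·51 ≡ 297 (mod 907)
853·297 = 253341 ≡ 288 (mod 907)
288 ≡ 288 (mod 907); signature holds.

passes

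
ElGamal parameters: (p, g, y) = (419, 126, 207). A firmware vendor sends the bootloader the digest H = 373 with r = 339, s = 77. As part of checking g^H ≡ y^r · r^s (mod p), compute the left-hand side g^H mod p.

126^2 = 15876 ≡ 373
126^4 ≡ 373^2 = 139129 ≡ 21
126^8 ≡ 21^2 = 441 ≡ 22
126^16 ≡ 22^2 = 484 ≡ 65
126^32 ≡ 65^2 = 4225 ≡ 35
126^64 ≡ 35^2 = 1225 ≡ 387
126^128 ≡ 387^2 = 149769 ≡ 186
126^256 ≡ 186^2 = 34596 ≡ 238
373 = 256 + 64 + 32 + 16 + 4 + 1, so 126^373 ≡ 238·387·35·65·21·126 ≡ 303 (mod 419)

303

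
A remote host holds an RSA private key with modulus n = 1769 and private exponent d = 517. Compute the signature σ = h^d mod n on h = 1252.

h^2 ≡ 1252^2 = 1567504 ≡ 170
h^4 ≡ 170^2 = 28900 ≡ 596
h^8 ≡ 596^2 = 355216 ≡ 1416
h^16 ≡ 1416^2 = 2005056 ≡ 779
h^32 ≡ 779^2 = 606841 ≡ 74
h^64 ≡ 74^2 = 5476 ≡ 169
h^128 ≡ 169^2 = 28561 ≡ 257
h^256 ≡ 257^2 = 66049 ≡ 596
h^512 ≡ 596^2 = 355216 ≡ 1416
517 = 512 + 4 + 1, so h^517 ≡ 1416·596·1252 ≡ 93 (mod 1769)

93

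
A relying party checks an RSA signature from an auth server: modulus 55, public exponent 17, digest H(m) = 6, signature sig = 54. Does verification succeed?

fails

sig^2 ≡ 54^2 = 2916 ≡ 1
sig^4 ≡ 1^2 = 1
sig^8 ≡ 1^2 = 1
sig^16 ≡ 1^2 = 1
17 = 16 + 1, so sig^17 ≡ 1·54 ≡ 54 (mod 55)
54 ≠ 6, so verification fails.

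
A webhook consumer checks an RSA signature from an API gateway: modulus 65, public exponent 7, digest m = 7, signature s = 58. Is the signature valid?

s^7 mod 65 = 7
s^7 mod 65 = 7 matches m.

valid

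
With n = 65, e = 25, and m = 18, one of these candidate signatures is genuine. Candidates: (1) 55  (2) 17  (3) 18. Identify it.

3

Candidate 1: Squares mod 65: 55^1≡55, 55^2≡35, 55^4≡55, 55^8≡35, 55^16≡55; 25 = 16 + 8 + 1, so 55^25 ≡ 55·35·55 ≡ 55 (mod 65)
Candidate 2: Squares mod 65: 17^1≡17, 17^2≡29, 17^4≡61, 17^8≡16, 17^16≡61; 25 = 16 + 8 + 1, so 17^25 ≡ 61·16·17 ≡ 17 (mod 65)
Candidate 3: Squares mod 65: 18^1≡18, 18^2≡64, 18^4≡1, 18^8≡1, 18^16≡1; 25 = 16 + 8 + 1, so 18^25 ≡ 1·1·18 ≡ 18 (mod 65)
  → matches m = 18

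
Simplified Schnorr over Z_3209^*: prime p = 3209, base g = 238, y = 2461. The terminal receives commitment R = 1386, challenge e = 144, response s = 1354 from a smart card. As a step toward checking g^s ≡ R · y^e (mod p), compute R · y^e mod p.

2461^144 mod 3209 = 1255
R · y^e ≡ 1386·1255 = 1739430 ≡ 152 (mod 3209)

152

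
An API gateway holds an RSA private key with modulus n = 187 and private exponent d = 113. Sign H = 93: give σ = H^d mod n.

59

H^2 ≡ 93^2 = 8649 ≡ 47
H^4 ≡ 47^2 = 2209 ≡ 152
H^8 ≡ 152^2 = 23104 ≡ 103
H^16 ≡ 103^2 = 10609 ≡ 137
H^32 ≡ 137^2 = 18769 ≡ 69
H^64 ≡ 69^2 = 4761 ≡ 86
113 = 64 + 32 + 16 + 1, so H^113 ≡ 86·69·137·93 ≡ 59 (mod 187)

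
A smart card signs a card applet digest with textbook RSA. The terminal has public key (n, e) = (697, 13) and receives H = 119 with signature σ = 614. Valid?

σ^2 ≡ 614^2 = 376996 ≡ 616
σ^4 ≡ 616^2 = 379456 ≡ 288
σ^8 ≡ 288^2 = 82944 ≡ 1
13 = 8 + 4 + 1, so σ^13 ≡ 1·288·614 ≡ 491 (mod 697)
σ^13 mod 697 = 491, but H = 119.

no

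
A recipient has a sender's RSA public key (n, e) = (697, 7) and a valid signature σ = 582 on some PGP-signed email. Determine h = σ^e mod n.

166

σ^2 ≡ 582^2 = 338724 ≡ 679
σ^4 ≡ 679^2 = 461041 ≡ 324
7 = 4 + 2 + 1, so σ^7 ≡ 324·679·582 ≡ 166 (mod 697)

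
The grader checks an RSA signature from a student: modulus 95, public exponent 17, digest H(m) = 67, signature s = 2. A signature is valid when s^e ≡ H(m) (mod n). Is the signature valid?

s^2 ≡ 2^2 = 4
s^4 ≡ 4^2 = 16
s^8 ≡ 16^2 = 256 ≡ 66
s^16 ≡ 66^2 = 4356 ≡ 81
17 = 16 + 1, so s^17 ≡ 81·2 ≡ 67 (mod 95)
67 = H(m), so the signature checks out.

valid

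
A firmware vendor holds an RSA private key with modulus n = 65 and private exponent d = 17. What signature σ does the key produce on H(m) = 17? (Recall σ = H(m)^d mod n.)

Squares mod 65: (H(m))^1≡17, (H(m))^2≡29, (H(m))^4≡61, (H(m))^8≡16, (H(m))^16≡61
17 = 16 + 1, so (H(m))^17 ≡ 61·17 ≡ 62 (mod 65)

62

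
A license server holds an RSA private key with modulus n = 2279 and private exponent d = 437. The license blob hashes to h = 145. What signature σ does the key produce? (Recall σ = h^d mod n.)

h^437 mod 2279 = 1688

1688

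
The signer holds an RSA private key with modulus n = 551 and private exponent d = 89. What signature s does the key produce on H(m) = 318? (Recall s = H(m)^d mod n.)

376

Squares mod 551: (H(m))^1≡318, (H(m))^2≡291, (H(m))^4≡378, (H(m))^8≡175, (H(m))^16≡320, (H(m))^32≡465, (H(m))^64≡233
89 = 64 + 16 + 8 + 1, so (H(m))^89 ≡ 233·320·175·318 ≡ 376 (mod 551)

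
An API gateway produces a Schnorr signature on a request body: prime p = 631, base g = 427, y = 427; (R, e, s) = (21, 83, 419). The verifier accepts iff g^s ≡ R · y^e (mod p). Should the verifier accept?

reject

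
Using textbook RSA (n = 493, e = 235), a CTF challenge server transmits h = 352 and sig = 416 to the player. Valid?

no

sig^2 ≡ 416^2 = 173056 ≡ 13
sig^4 ≡ 13^2 = 169
sig^8 ≡ 169^2 = 28561 ≡ 460
sig^16 ≡ 460^2 = 211600 ≡ 103
sig^32 ≡ 103^2 = 10609 ≡ 256
sig^64 ≡ 256^2 = 65536 ≡ 460
sig^128 ≡ 460^2 = 211600 ≡ 103
235 = 128 + 64 + 32 + 8 + 2 + 1, so sig^235 ≡ 103·460·256·460·13·416 ≡ 2 (mod 493)
The recovered value 2 does not match the digest 352.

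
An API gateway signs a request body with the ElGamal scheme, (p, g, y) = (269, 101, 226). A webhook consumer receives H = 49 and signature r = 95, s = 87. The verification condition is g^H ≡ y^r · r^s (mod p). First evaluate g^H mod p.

101^49 mod 269 = 183

183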